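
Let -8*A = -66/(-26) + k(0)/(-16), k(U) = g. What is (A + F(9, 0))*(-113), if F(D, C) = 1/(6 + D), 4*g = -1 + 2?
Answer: 2805677/99840 ≈ 28.102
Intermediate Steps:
g = ¼ (g = (-1 + 2)/4 = (¼)*1 = ¼ ≈ 0.25000)
k(U) = ¼
A = -2099/6656 (A = -(-66/(-26) + (¼)/(-16))/8 = -(-66*(-1/26) + (¼)*(-1/16))/8 = -(33/13 - 1/64)/8 = -⅛*2099/832 = -2099/6656 ≈ -0.31535)
(A + F(9, 0))*(-113) = (-2099/6656 + 1/(6 + 9))*(-113) = (-2099/6656 + 1/15)*(-113) = -24829/99840*(-113) = 2805677/99840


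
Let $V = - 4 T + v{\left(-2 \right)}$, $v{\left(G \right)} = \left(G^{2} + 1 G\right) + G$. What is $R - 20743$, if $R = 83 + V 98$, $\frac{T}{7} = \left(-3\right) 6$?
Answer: $28732$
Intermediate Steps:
$v{\left(G \right)} = G^{2} + 2 G$ ($v{\left(G \right)} = \left(G^{2} + G\right) + G = \left(G + G^{2}\right) + G = G^{2} + 2 G$)
$T = -126$ ($T = 7 \left(\left(-3\right) 6\right) = 7 \left(-18\right) = -126$)
$V = 504$ ($V = \left(-4\right) \left(-126\right) - 2 \left(2 - 2\right) = 504 - 0 = 504 + 0 = 504$)
$R = 49475$ ($R = 83 + 504 \cdot 98 = 83 + 49392 = 49475$)
$R - 20743 = 49475 - 20743 = 28732$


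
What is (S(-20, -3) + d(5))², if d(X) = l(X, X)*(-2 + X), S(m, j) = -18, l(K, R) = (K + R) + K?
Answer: 729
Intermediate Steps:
l(K, R) = R + 2*K
d(X) = 3*X*(-2 + X) (d(X) = (X + 2*X)*(-2 + X) = (3*X)*(-2 + X) = 3*X*(-2 + X))
(S(-20, -3) + d(5))² = (-18 + 3*5*(-2 + 5))² = (-18 + 3*5*3)² = (-18 + 45)² = 27² = 729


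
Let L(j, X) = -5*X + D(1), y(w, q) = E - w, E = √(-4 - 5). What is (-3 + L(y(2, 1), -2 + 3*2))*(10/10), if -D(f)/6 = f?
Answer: -29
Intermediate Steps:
D(f) = -6*f
E = 3*I (E = √(-9) = 3*I ≈ 3.0*I)
y(w, q) = -w + 3*I (y(w, q) = 3*I - w = -w + 3*I)
L(j, X) = -6 - 5*X (L(j, X) = -5*X - 6*1 = -5*X - 6 = -6 - 5*X)
(-3 + L(y(2, 1), -2 + 3*2))*(10/10) = (-3 + (-6 - 5*(-2 + 3*2)))*(10/10) = (-3 + (-6 - 5*(-2 + 6)))*(10*(⅒)) = (-3 + (-6 - 5*4))*1 = (-3 + (-6 - 20))*1 = (-3 - 26)*1 = -29*1 = -29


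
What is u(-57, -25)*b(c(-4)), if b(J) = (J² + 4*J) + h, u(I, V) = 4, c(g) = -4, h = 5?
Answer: 20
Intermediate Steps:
b(J) = 5 + J² + 4*J (b(J) = (J² + 4*J) + 5 = 5 + J² + 4*J)
u(-57, -25)*b(c(-4)) = 4*(5 + (-4)² + 4*(-4)) = 4*(5 + 16 - 16) = 4*5 = 20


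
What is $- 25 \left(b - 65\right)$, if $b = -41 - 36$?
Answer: $3550$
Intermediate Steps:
$b = -77$
$- 25 \left(b - 65\right) = - 25 \left(-77 - 65\right) = \left(-25\right) \left(-142\right) = 3550$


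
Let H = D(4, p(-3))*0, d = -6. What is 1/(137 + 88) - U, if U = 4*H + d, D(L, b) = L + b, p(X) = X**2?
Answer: 1351/225 ≈ 6.0044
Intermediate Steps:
H = 0 (H = (4 + (-3)**2)*0 = (4 + 9)*0 = 13*0 = 0)
U = -6 (U = 4*0 - 6 = 0 - 6 = -6)
1/(137 + 88) - U = 1/(137 + 88) - 1*(-6) = 1/225 + 6 = 1351/225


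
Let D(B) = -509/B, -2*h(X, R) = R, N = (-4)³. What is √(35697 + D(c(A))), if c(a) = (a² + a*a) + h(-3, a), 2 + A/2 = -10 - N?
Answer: √4155988351645/10790 ≈ 188.94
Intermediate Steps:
N = -64
h(X, R) = -R/2
A = 104 (A = -4 + 2*(-10 - 1*(-64)) = -4 + 2*(-10 + 64) = -4 + 2*54 = -4 + 108 = 104)
c(a) = 2*a² - a/2 (c(a) = (a² + a*a) - a/2 = (a² + a²) - a/2 = 2*a² - a/2)
√(35697 + D(c(A))) = √(35697 - 509*1/(52*(-1 + 4*104))) = √(35697 - 509*1/(52*(-1 + 416))) = √(35697 - 509/((½)*104*415)) = √(35697 - 509/21580) = √(770340751/21580) = √4155988351645/10790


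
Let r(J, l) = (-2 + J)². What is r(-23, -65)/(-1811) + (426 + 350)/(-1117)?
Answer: -2103461/2022887 ≈ -1.0398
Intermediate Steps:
r(-23, -65)/(-1811) + (426 + 350)/(-1117) = (-2 - 23)²/(-1811) + (426 + 350)/(-1117) = (-25)²*(-1/1811) + 776*(-1/1117) = 625*(-1/1811) - 776/1117 = -625/1811 - 776/1117 = -2103461/2022887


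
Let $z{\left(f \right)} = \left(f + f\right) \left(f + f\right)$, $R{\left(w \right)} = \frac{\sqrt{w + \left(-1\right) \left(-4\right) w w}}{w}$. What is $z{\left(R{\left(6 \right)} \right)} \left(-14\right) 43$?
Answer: $- \frac{30100}{3} \approx -10033.0$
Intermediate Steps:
$R{\left(w \right)} = \frac{\sqrt{w + 4 w^{2}}}{w}$ ($R{\left(w \right)} = \frac{\sqrt{w + 4 w w}}{w} = \frac{\sqrt{w + 4 w^{2}}}{w}$)
$z{\left(f \right)} = 4 f^{2}$ ($z{\left(f \right)} = 2 f 2 f = 4 f^{2}$)
$z{\left(R{\left(6 \right)} \right)} \left(-14\right) 43 = 4 \left(\frac{\sqrt{6 \left(1 + 4 \cdot 6\right)}}{6}\right)^{2} \left(-14\right) 43 = 4 \left(\frac{\sqrt{6 \left(1 + 24\right)}}{6}\right)^{2} \left(-14\right) 43 = 4 \left(\frac{\sqrt{6 \cdot 25}}{6}\right)^{2} \left(-14\right) 43 = 4 \left(\frac{\sqrt{150}}{6}\right)^{2} \left(-14\right) 43 = 4 \left(\frac{5 \sqrt{6}}{6}\right)^{2} \left(-14\right) 43 = 4 \cdot \frac{25}{6} \left(-14\right) 43 = \frac{50}{3} \left(-14\right) 43 = \left(- \frac{700}{3}\right) 43 = - \frac{30100}{3}$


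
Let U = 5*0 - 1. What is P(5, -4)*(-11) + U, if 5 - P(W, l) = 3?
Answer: -23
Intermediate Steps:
U = -1 (U = 0 - 1 = -1)
P(W, l) = 2 (P(W, l) = 5 - 1*3 = 5 - 3 = 2)
P(5, -4)*(-11) + U = 2*(-11) - 1 = -22 - 1 = -23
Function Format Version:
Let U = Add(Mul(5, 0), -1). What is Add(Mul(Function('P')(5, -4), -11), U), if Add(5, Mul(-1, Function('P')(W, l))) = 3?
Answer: -23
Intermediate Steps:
U = -1 (U = Add(0, -1) = -1)
Function('P')(W, l) = 2 (Function('P')(W, l) = Add(5, Mul(-1, 3)) = Add(5, -3) = 2)
Add(Mul(Function('P')(5, -4), -11), U) = Add(Mul(2, -11), -1) = Add(-22, -1) = -23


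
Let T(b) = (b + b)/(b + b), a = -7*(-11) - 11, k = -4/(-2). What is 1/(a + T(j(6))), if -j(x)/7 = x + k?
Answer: 1/67 ≈ 0.014925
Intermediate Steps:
k = 2 (k = -4*(-½) = 2)
a = 66 (a = 77 - 11 = 66)
j(x) = -14 - 7*x (j(x) = -7*(x + 2) = -7*(2 + x) = -14 - 7*x)
T(b) = 1 (T(b) = (2*b)/((2*b)) = (2*b)*(1/(2*b)) = 1)
1/(a + T(j(6))) = 1/(66 + 1) = 1/67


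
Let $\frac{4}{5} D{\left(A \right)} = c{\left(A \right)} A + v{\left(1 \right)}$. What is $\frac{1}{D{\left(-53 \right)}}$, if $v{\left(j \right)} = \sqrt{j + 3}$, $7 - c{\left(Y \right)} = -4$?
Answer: $- \frac{4}{2905} \approx -0.0013769$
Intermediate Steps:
$c{\left(Y \right)} = 11$ ($c{\left(Y \right)} = 7 - -4 = 7 + 4 = 11$)
$v{\left(j \right)} = \sqrt{3 + j}$
$D{\left(A \right)} = \frac{5}{2} + \frac{55 A}{4}$ ($D{\left(A \right)} = \frac{5 \left(11 A + \sqrt{3 + 1}\right)}{4} = \frac{5 \left(11 A + \sqrt{4}\right)}{4} = \frac{5 \left(11 A + 2\right)}{4} = \frac{5 \left(2 + 11 A\right)}{4} = \frac{5}{2} + \frac{55 A}{4}$)
$\frac{1}{D{\left(-53 \right)}} = \frac{1}{\frac{5}{2} + \frac{55}{4} \left(-53\right)} = \frac{1}{\frac{5}{2} - \frac{2915}{4}} = \frac{1}{- \frac{2905}{4}} = - \frac{4}{2905}$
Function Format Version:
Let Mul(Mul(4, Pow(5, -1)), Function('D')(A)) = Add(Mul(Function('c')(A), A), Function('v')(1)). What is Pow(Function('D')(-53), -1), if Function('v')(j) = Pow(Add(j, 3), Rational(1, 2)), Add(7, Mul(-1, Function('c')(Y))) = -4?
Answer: Rational(-4, 2905) ≈ -0.0013769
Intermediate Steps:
Function('c')(Y) = 11 (Function('c')(Y) = Add(7, Mul(-1, -4)) = Add(7, 4) = 11)
Function('v')(j) = Pow(Add(3, j), Rational(1, 2))
Function('D')(A) = Add(Rational(5, 2), Mul(Rational(55, 4), A)) (Function('D')(A) = Mul(Rational(5, 4), Add(Mul(11, A), Pow(Add(3, 1), Rational(1, 2)))) = Mul(Rational(5, 4), Add(Mul(11, A), Pow(4, Rational(1, 2)))) = Mul(Rational(5, 4), Add(Mul(11, A), 2)) = Mul(Rational(5, 4), Add(2, Mul(11, A))) = Add(Rational(5, 2), Mul(Rational(55, 4), A)))
Pow(Function('D')(-53), -1) = Pow(Add(Rational(5, 2), Mul(Rational(55, 4), -53)), -1) = Pow(Add(Rational(5, 2), Rational(-2915, 4)), -1) = Pow(Rational(-2905, 4), -1) = Rational(-4, 2905)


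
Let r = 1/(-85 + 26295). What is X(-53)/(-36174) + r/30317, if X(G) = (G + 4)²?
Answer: -476963785099/7186042602795 ≈ -0.066374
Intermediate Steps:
X(G) = (4 + G)²
r = 1/26210 ≈ 3.8153e-5
X(-53)/(-36174) + r/30317 = (4 - 53)²/(-36174) + (1/26210)/30317 = (-49)²*(-1/36174) + (1/26210)*(1/30317) = 2401*(-1/36174) + 1/794608570 = -2401/36174 + 1/794608570 = -476963785099/7186042602795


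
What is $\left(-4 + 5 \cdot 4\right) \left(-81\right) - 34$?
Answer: $-1330$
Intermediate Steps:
$\left(-4 + 5 \cdot 4\right) \left(-81\right) - 34 = \left(-4 + 20\right) \left(-81\right) - 34 = 16 \left(-81\right) - 34 = -1296 - 34 = -1330$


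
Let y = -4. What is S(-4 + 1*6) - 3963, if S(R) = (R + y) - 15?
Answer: -3980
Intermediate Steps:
S(R) = -19 + R (S(R) = (R - 4) - 15 = (-4 + R) - 15 = -19 + R)
S(-4 + 1*6) - 3963 = (-19 + (-4 + 1*6)) - 3963 = (-19 + (-4 + 6)) - 3963 = (-19 + 2) - 3963 = -17 - 3963 = -3980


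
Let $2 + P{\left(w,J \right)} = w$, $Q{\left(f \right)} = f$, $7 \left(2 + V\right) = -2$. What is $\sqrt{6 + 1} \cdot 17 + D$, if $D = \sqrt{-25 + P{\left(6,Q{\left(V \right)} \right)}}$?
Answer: $17 \sqrt{7} + i \sqrt{21} \approx 44.978 + 4.5826 i$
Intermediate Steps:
$V = - \frac{16}{7}$ ($V = -2 + \frac{1}{7} \left(-2\right) = -2 - \frac{2}{7} = - \frac{16}{7} \approx -2.2857$)
$P{\left(w,J \right)} = -2 + w$
$D = i \sqrt{21}$ ($D = \sqrt{-25 + \left(-2 + 6\right)} = \sqrt{-25 + 4} = \sqrt{-21} = i \sqrt{21} \approx 4.5826 i$)
$\sqrt{6 + 1} \cdot 17 + D = \sqrt{6 + 1} \cdot 17 + i \sqrt{21} = \sqrt{7} \cdot 17 + i \sqrt{21} = 17 \sqrt{7} + i \sqrt{21}$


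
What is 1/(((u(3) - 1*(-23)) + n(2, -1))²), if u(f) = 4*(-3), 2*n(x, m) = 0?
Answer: 1/121 ≈ 0.0082645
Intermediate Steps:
n(x, m) = 0 (n(x, m) = (½)*0 = 0)
u(f) = -12
1/(((u(3) - 1*(-23)) + n(2, -1))²) = 1/(((-12 - 1*(-23)) + 0)²) = 1/(((-12 + 23) + 0)²) = 1/((11 + 0)²) = 1/(11²) = 1/121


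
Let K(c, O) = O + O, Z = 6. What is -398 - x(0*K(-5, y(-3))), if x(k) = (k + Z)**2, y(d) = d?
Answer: -434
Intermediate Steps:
K(c, O) = 2*O
x(k) = (6 + k)**2 (x(k) = (k + 6)**2 = (6 + k)**2)
-398 - x(0*K(-5, y(-3))) = -398 - (6 + 0*(2*(-3)))**2 = -398 - (6 + 0*(-6))**2 = -398 - (6 + 0)**2 = -398 - 1*6**2 = -398 - 1*36 = -398 - 36 = -434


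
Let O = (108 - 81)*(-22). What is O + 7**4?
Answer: 1807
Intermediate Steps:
O = -594 (O = 27*(-22) = -594)
O + 7**4 = -594 + 7**4 = -594 + 2401 = 1807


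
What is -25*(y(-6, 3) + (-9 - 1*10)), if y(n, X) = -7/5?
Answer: 510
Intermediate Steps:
y(n, X) = -7/5 (y(n, X) = -7*⅕ = -7/5)
-25*(y(-6, 3) + (-9 - 1*10)) = -25*(-7/5 + (-9 - 1*10)) = -25*(-7/5 + (-9 - 10)) = -25*(-7/5 - 19) = -25*(-102/5) = 510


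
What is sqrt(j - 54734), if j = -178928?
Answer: I*sqrt(233662) ≈ 483.39*I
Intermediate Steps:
sqrt(j - 54734) = sqrt(-178928 - 54734) = sqrt(-233662) = I*sqrt(233662)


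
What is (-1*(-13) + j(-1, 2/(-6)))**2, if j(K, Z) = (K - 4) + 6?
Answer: 196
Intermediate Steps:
j(K, Z) = 2 + K (j(K, Z) = (-4 + K) + 6 = 2 + K)
(-1*(-13) + j(-1, 2/(-6)))**2 = (-1*(-13) + (2 - 1))**2 = (13 + 1)**2 = 14**2 = 196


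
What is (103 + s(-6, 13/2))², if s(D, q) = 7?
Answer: 12100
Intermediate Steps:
(103 + s(-6, 13/2))² = (103 + 7)² = 110² = 12100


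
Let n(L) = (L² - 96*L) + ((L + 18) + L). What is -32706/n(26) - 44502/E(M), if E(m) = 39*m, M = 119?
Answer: 1759763/193375 ≈ 9.1003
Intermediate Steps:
n(L) = 18 + L² - 94*L (n(L) = (L² - 96*L) + ((18 + L) + L) = (L² - 96*L) + (18 + 2*L) = 18 + L² - 94*L)
-32706/n(26) - 44502/E(M) = -32706/(18 + 26² - 94*26) - 44502/(39*119) = -32706/(18 + 676 - 2444) - 44502/4641 = -32706/(-1750) - 44502*1/4641 = -32706*(-1/1750) - 14834/1547 = 16353/875 - 14834/1547 = 1759763/193375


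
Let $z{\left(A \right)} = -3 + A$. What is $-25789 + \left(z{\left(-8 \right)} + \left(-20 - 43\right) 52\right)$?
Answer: $-29076$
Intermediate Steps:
$-25789 + \left(z{\left(-8 \right)} + \left(-20 - 43\right) 52\right) = -25789 + \left(\left(-3 - 8\right) + \left(-20 - 43\right) 52\right) = -25789 - 3287 = -29076$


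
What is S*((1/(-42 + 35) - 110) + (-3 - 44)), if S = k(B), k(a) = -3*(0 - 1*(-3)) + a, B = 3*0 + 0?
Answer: 9900/7 ≈ 1414.3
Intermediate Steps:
B = 0 (B = 0 + 0 = 0)
k(a) = -9 + a (k(a) = -3*(0 + 3) + a = -3*3 + a = -9 + a)
S = -9 (S = -9 + 0 = -9)
S*((1/(-42 + 35) - 110) + (-3 - 44)) = -9*((1/(-42 + 35) - 110) + (-3 - 44)) = -9*((1/(-7) - 110) - 47) = -9*((-⅐ - 110) - 47) = -9*(-771/7 - 47) = -9*(-1100/7) = 9900/7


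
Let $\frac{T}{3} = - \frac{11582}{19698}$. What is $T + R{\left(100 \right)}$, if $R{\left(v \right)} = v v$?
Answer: $\frac{32824209}{3283} \approx 9998.2$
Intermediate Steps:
$R{\left(v \right)} = v^{2}$
$T = - \frac{5791}{3283}$ ($T = 3 \left(- \frac{11582}{19698}\right) = 3 \left(\left(-11582\right) \frac{1}{19698}\right) = 3 \left(- \frac{5791}{9849}\right) = - \frac{5791}{3283} \approx -1.7639$)
$T + R{\left(100 \right)} = - \frac{5791}{3283} + 100^{2} = - \frac{5791}{3283} + 10000 = \frac{32824209}{3283}$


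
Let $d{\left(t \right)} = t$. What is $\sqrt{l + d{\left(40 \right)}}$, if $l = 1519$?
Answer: $\sqrt{1559} \approx 39.484$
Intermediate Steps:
$\sqrt{l + d{\left(40 \right)}} = \sqrt{1519 + 40} = \sqrt{1559}$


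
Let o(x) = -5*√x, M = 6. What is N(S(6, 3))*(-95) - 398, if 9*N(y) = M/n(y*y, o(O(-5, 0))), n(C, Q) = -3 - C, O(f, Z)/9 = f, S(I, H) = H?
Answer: -7069/18 ≈ -392.72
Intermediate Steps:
O(f, Z) = 9*f
N(y) = 2/(3*(-3 - y²)) (N(y) = (6/(-3 - y*y))/9 = (6/(-3 - y²))/9 = 2/(3*(-3 - y²)))
N(S(6, 3))*(-95) - 398 = -2/(9 + 3*3²)*(-95) - 398 = -2/(9 + 3*9)*(-95) - 398 = -2/(9 + 27)*(-95) - 398 = -2/36*(-95) - 398 = -2*1/36*(-95) - 398 = -1/18*(-95) - 398 = 95/18 - 398 = -7069/18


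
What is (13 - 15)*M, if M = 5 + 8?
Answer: -26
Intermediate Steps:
M = 13
(13 - 15)*M = (13 - 15)*13 = -2*13 = -26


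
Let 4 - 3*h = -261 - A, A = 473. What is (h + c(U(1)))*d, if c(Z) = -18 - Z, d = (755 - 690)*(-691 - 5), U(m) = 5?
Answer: -10088520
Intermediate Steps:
d = -45240 (d = 65*(-696) = -45240)
h = 246 (h = 4/3 - (-261 - 1*473)/3 = 4/3 - (-261 - 473)/3 = 4/3 - ⅓*(-734) = 4/3 + 734/3 = 246)
(h + c(U(1)))*d = (246 + (-18 - 1*5))*(-45240) = (246 + (-18 - 5))*(-45240) = (246 - 23)*(-45240) = 223*(-45240) = -10088520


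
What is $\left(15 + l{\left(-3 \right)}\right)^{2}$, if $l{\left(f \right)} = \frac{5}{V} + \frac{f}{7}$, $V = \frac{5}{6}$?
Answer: $\frac{20736}{49} \approx 423.18$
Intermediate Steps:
$V = \frac{5}{6}$ ($V = 5 \cdot \frac{1}{6} = \frac{5}{6} \approx 0.83333$)
$l{\left(f \right)} = 6 + \frac{f}{7}$ ($l{\left(f \right)} = \frac{5}{\frac{5}{6}} + \frac{f}{7} = 5 \cdot \frac{6}{5} + f \frac{1}{7} = 6 + \frac{f}{7}$)
$\left(15 + l{\left(-3 \right)}\right)^{2} = \left(15 + \left(6 + \frac{1}{7} \left(-3\right)\right)\right)^{2} = \left(15 + \left(6 - \frac{3}{7}\right)\right)^{2} = \left(15 + \frac{39}{7}\right)^{2} = \left(\frac{144}{7}\right)^{2} = \frac{20736}{49}$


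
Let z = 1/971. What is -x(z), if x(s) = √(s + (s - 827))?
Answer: -I*√779727565/971 ≈ -28.758*I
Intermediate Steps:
z = 1/971 ≈ 0.0010299
x(s) = √(-827 + 2*s) (x(s) = √(s + (-827 + s)) = √(-827 + 2*s))
-x(z) = -√(-827 + 2*(1/971)) = -√(-827 + 2/971) = -√(-803015/971) = -I*√779727565/971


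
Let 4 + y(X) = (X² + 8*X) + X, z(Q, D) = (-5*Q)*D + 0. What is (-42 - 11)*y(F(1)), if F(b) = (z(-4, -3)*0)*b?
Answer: 212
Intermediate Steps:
z(Q, D) = -5*D*Q (z(Q, D) = -5*D*Q + 0 = -5*D*Q)
F(b) = 0 (F(b) = (-5*(-3)*(-4)*0)*b = (-60*0)*b = 0*b = 0)
y(X) = -4 + X² + 9*X (y(X) = -4 + ((X² + 8*X) + X) = -4 + (X² + 9*X) = -4 + X² + 9*X)
(-42 - 11)*y(F(1)) = (-42 - 11)*(-4 + 0² + 9*0) = -53*(-4 + 0 + 0) = -53*(-4) = 212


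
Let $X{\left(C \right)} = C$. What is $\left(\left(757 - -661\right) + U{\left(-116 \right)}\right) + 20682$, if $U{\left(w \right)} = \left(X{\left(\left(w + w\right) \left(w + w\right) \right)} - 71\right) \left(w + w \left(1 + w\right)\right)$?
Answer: $710851772$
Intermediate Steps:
$U{\left(w \right)} = \left(-71 + 4 w^{2}\right) \left(w + w \left(1 + w\right)\right)$ ($U{\left(w \right)} = \left(\left(w + w\right) \left(w + w\right) - 71\right) \left(w + w \left(1 + w\right)\right) = \left(2 w 2 w - 71\right) \left(w + w \left(1 + w\right)\right) = \left(4 w^{2} - 71\right) \left(w + w \left(1 + w\right)\right) = \left(-71 + 4 w^{2}\right) \left(w + w \left(1 + w\right)\right)$)
$\left(\left(757 - -661\right) + U{\left(-116 \right)}\right) + 20682 = \left(\left(757 - -661\right) - 116 \left(-142 - -8236 + 4 \left(-116\right)^{3} + 8 \left(-116\right)^{2}\right)\right) + 20682 = \left(\left(757 + 661\right) - 116 \left(-142 + 8236 + 4 \left(-1560896\right) + 8 \cdot 13456\right)\right) + 20682 = \left(1418 - 116 \left(-142 + 8236 - 6243584 + 107648\right)\right) + 20682 = \left(1418 - -710829672\right) + 20682 = \left(1418 + 710829672\right) + 20682 = 710831090 + 20682 = 710851772$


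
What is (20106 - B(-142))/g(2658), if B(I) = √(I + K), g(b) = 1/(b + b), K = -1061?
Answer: 106883496 - 5316*I*√1203 ≈ 1.0688e+8 - 1.8438e+5*I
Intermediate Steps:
g(b) = 1/(2*b)
B(I) = √(-1061 + I) (B(I) = √(I - 1061) = √(-1061 + I))
(20106 - B(-142))/g(2658) = (20106 - √(-1061 - 142))/(((½)/2658)) = (20106 - √(-1203))/(((½)*(1/2658))) = (20106 - I*√1203)/(1/5316) = (20106 - I*√1203)*5316 = 106883496 - 5316*I*√1203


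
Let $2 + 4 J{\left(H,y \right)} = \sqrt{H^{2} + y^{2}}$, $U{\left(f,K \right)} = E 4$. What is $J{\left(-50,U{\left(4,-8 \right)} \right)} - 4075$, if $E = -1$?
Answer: $- \frac{8151}{2} + \frac{\sqrt{629}}{2} \approx -4063.0$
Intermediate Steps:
$U{\left(f,K \right)} = -4$ ($U{\left(f,K \right)} = \left(-1\right) 4 = -4$)
$J{\left(H,y \right)} = - \frac{1}{2} + \frac{\sqrt{H^{2} + y^{2}}}{4}$
$J{\left(-50,U{\left(4,-8 \right)} \right)} - 4075 = \left(- \frac{1}{2} + \frac{\sqrt{\left(-50\right)^{2} + \left(-4\right)^{2}}}{4}\right) - 4075 = \left(- \frac{1}{2} + \frac{\sqrt{2500 + 16}}{4}\right) - 4075 = \left(- \frac{1}{2} + \frac{\sqrt{2516}}{4}\right) - 4075 = \left(- \frac{1}{2} + \frac{2 \sqrt{629}}{4}\right) - 4075 = \left(- \frac{1}{2} + \frac{\sqrt{629}}{2}\right) - 4075 = - \frac{8151}{2} + \frac{\sqrt{629}}{2}$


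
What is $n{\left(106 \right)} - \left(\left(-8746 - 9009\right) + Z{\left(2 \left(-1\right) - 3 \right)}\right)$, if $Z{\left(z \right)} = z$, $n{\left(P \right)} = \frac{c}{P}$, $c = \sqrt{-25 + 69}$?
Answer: $17760 + \frac{\sqrt{11}}{53} \approx 17760.0$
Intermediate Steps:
$c = 2 \sqrt{11}$ ($c = \sqrt{44} = 2 \sqrt{11} \approx 6.6332$)
$n{\left(P \right)} = \frac{2 \sqrt{11}}{P}$
$n{\left(106 \right)} - \left(\left(-8746 - 9009\right) + Z{\left(2 \left(-1\right) - 3 \right)}\right) = \frac{2 \sqrt{11}}{106} - \left(\left(-8746 - 9009\right) + \left(2 \left(-1\right) - 3\right)\right) = 2 \sqrt{11} \cdot \frac{1}{106} - \left(-17755 - 5\right) = \frac{\sqrt{11}}{53} - \left(-17755 - 5\right) = \frac{\sqrt{11}}{53} - -17760 = \frac{\sqrt{11}}{53} + 17760 = 17760 + \frac{\sqrt{11}}{53}$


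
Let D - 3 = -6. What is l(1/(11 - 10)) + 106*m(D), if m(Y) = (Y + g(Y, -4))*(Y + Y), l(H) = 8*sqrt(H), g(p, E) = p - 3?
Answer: 5732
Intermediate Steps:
D = -3 (D = 3 - 6 = -3)
g(p, E) = -3 + p
m(Y) = 2*Y*(-3 + 2*Y) (m(Y) = (Y + (-3 + Y))*(Y + Y) = (-3 + 2*Y)*(2*Y) = 2*Y*(-3 + 2*Y))
l(1/(11 - 10)) + 106*m(D) = 8*sqrt(1/(11 - 10)) + 106*(2*(-3)*(-3 + 2*(-3))) = 8*sqrt(1/1) + 106*(2*(-3)*(-3 - 6)) = 8*sqrt(1) + 106*(2*(-3)*(-9)) = 8*1 + 106*54 = 8 + 5724 = 5732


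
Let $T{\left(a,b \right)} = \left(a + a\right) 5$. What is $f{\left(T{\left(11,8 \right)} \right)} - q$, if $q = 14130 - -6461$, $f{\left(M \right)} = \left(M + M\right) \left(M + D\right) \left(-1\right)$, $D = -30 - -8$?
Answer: $-39951$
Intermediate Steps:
$D = -22$ ($D = -30 + 8 = -22$)
$T{\left(a,b \right)} = 10 a$ ($T{\left(a,b \right)} = 2 a 5 = 10 a$)
$f{\left(M \right)} = - 2 M \left(-22 + M\right)$ ($f{\left(M \right)} = \left(M + M\right) \left(M - 22\right) \left(-1\right) = 2 M \left(-22 + M\right) \left(-1\right) = - 2 M \left(-22 + M\right)$)
$q = 20591$ ($q = 14130 + 6461 = 20591$)
$f{\left(T{\left(11,8 \right)} \right)} - q = 2 \cdot 10 \cdot 11 \left(22 - 10 \cdot 11\right) - 20591 = 2 \cdot 110 \left(22 - 110\right) - 20591 = 2 \cdot 110 \left(-88\right) - 20591 = -19360 - 20591 = -39951$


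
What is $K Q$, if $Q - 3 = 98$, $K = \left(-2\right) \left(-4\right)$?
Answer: $808$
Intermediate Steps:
$K = 8$
$Q = 101$ ($Q = 3 + 98 = 101$)
$K Q = 8 \cdot 101 = 808$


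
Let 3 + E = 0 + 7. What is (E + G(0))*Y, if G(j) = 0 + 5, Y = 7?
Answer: 63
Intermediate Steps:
E = 4 (E = -3 + (0 + 7) = -3 + 7 = 4)
G(j) = 5
(E + G(0))*Y = (4 + 5)*7 = 9*7 = 63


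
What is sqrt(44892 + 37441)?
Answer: sqrt(82333) ≈ 286.94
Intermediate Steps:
sqrt(44892 + 37441) = sqrt(82333)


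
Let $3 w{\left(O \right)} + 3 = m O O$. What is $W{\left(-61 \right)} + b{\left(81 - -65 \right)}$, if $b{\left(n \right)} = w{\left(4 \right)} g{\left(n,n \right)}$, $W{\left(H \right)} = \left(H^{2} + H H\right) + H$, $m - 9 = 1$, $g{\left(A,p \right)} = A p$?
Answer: $\frac{3368755}{3} \approx 1.1229 \cdot 10^{6}$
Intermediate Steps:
$m = 10$ ($m = 9 + 1 = 10$)
$W{\left(H \right)} = H + 2 H^{2}$ ($W{\left(H \right)} = \left(H^{2} + H^{2}\right) + H = 2 H^{2} + H = H + 2 H^{2}$)
$w{\left(O \right)} = -1 + \frac{10 O^{2}}{3}$ ($w{\left(O \right)} = -1 + \frac{10 O O}{3} = -1 + \frac{10 O^{2}}{3}$)
$b{\left(n \right)} = \frac{157 n^{2}}{3}$ ($b{\left(n \right)} = \left(-1 + \frac{10 \cdot 4^{2}}{3}\right) n n = \left(-1 + \frac{10}{3} \cdot 16\right) n^{2} = \left(-1 + \frac{160}{3}\right) n^{2} = \frac{157 n^{2}}{3}$)
$W{\left(-61 \right)} + b{\left(81 - -65 \right)} = - 61 \left(1 + 2 \left(-61\right)\right) + \frac{157 \left(81 - -65\right)^{2}}{3} = - 61 \left(1 - 122\right) + \frac{157 \left(81 + 65\right)^{2}}{3} = \left(-61\right) \left(-121\right) + \frac{157 \cdot 146^{2}}{3} = 7381 + \frac{157}{3} \cdot 21316 = 7381 + \frac{3346612}{3} = \frac{3368755}{3}$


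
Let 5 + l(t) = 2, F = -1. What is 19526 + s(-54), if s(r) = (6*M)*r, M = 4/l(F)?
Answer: 19958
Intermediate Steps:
l(t) = -3 (l(t) = -5 + 2 = -3)
M = -4/3 (M = 4/(-3) = 4*(-⅓) = -4/3 ≈ -1.3333)
s(r) = -8*r (s(r) = (6*(-4/3))*r = -8*r)
19526 + s(-54) = 19526 - 8*(-54) = 19526 + 432 = 19958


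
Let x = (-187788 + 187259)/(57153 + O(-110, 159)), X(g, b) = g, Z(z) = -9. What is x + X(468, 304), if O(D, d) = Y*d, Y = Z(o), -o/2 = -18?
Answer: 26077367/55722 ≈ 467.99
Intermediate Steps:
o = 36 (o = -2*(-18) = 36)
Y = -9
O(D, d) = -9*d
x = -529/55722 (x = (-187788 + 187259)/(57153 - 9*159) = -529/(57153 - 1431) = -529/55722 ≈ -0.0094936)
x + X(468, 304) = -529/55722 + 468 = 26077367/55722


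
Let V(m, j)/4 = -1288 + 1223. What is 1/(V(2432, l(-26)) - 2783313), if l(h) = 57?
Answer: -1/2783573 ≈ -3.5925e-7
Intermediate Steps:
V(m, j) = -260 (V(m, j) = 4*(-1288 + 1223) = 4*(-65) = -260)
1/(V(2432, l(-26)) - 2783313) = 1/(-260 - 2783313) = 1/(-2783573) = -1/2783573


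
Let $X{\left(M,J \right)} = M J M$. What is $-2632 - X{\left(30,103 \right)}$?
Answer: $-95332$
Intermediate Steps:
$X{\left(M,J \right)} = J M^{2}$ ($X{\left(M,J \right)} = J M M = J M^{2}$)
$-2632 - X{\left(30,103 \right)} = -2632 - 103 \cdot 30^{2} = -2632 - 103 \cdot 900 = -2632 - 92700 = -95332$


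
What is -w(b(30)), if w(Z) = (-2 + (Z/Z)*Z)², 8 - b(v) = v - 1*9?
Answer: -225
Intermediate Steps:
b(v) = 17 - v (b(v) = 8 - (v - 1*9) = 8 - (v - 9) = 8 - (-9 + v) = 8 + (9 - v) = 17 - v)
w(Z) = (-2 + Z)² (w(Z) = (-2 + 1*Z)² = (-2 + Z)²)
-w(b(30)) = -(-2 + (17 - 1*30))² = -(-2 + (17 - 30))² = -(-2 - 13)² = -1*(-15)² = -1*225 = -225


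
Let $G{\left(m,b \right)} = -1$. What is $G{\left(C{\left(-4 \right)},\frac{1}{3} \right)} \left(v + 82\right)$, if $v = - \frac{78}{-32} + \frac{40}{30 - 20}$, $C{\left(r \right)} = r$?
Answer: $- \frac{1415}{16} \approx -88.438$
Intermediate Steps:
$v = \frac{103}{16}$ ($v = \left(-78\right) \left(- \frac{1}{32}\right) + \frac{40}{30 - 20} = \frac{39}{16} + \frac{40}{10} = \frac{39}{16} + 40 \cdot \frac{1}{10} = \frac{39}{16} + 4 = \frac{103}{16} \approx 6.4375$)
$G{\left(C{\left(-4 \right)},\frac{1}{3} \right)} \left(v + 82\right) = - (\frac{103}{16} + 82) = \left(-1\right) \frac{1415}{16} = - \frac{1415}{16}$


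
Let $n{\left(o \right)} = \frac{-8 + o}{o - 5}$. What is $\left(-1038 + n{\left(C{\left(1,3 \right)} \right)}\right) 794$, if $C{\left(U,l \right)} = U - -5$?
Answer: $-825760$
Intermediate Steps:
$C{\left(U,l \right)} = 5 + U$ ($C{\left(U,l \right)} = U + 5 = 5 + U$)
$n{\left(o \right)} = \frac{-8 + o}{-5 + o}$
$\left(-1038 + n{\left(C{\left(1,3 \right)} \right)}\right) 794 = \left(-1038 + \frac{-8 + \left(5 + 1\right)}{-5 + \left(5 + 1\right)}\right) 794 = \left(-1038 + \frac{-8 + 6}{-5 + 6}\right) 794 = \left(-1038 + 1^{-1} \left(-2\right)\right) 794 = \left(-1038 + 1 \left(-2\right)\right) 794 = \left(-1038 - 2\right) 794 = \left(-1040\right) 794 = -825760$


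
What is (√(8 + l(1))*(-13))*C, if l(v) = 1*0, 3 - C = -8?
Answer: -286*√2 ≈ -404.46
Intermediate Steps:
C = 11 (C = 3 - 1*(-8) = 3 + 8 = 11)
l(v) = 0
(√(8 + l(1))*(-13))*C = (√(8 + 0)*(-13))*11 = (√8*(-13))*11 = ((2*√2)*(-13))*11 = -26*√2*11 = -286*√2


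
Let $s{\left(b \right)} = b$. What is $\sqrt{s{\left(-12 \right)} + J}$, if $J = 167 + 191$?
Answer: $\sqrt{346} \approx 18.601$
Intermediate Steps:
$J = 358$
$\sqrt{s{\left(-12 \right)} + J} = \sqrt{-12 + 358} = \sqrt{346}$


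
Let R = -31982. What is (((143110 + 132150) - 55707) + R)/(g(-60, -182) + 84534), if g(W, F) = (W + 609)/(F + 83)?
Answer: 2063281/929813 ≈ 2.2190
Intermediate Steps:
g(W, F) = (609 + W)/(83 + F)
(((143110 + 132150) - 55707) + R)/(g(-60, -182) + 84534) = (((143110 + 132150) - 55707) - 31982)/((609 - 60)/(83 - 182) + 84534) = ((275260 - 55707) - 31982)/(549/(-99) + 84534) = (219553 - 31982)/(-1/99*549 + 84534) = 187571/(-61/11 + 84534) = 187571/(929813/11) = 187571*(11/929813) = 2063281/929813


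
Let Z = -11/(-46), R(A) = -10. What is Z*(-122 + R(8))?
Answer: -726/23 ≈ -31.565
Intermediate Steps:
Z = 11/46 (Z = -11*(-1/46) = 11/46 ≈ 0.23913)
Z*(-122 + R(8)) = 11*(-122 - 10)/46 = (11/46)*(-132) = -726/23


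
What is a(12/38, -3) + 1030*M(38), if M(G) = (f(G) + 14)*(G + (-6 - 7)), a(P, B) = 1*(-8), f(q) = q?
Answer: 1338992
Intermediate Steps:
a(P, B) = -8
M(G) = (-13 + G)*(14 + G) (M(G) = (G + 14)*(G + (-6 - 7)) = (14 + G)*(G - 13) = (14 + G)*(-13 + G) = (-13 + G)*(14 + G))
a(12/38, -3) + 1030*M(38) = -8 + 1030*(-182 + 38 + 38²) = -8 + 1030*(-182 + 38 + 1444) = -8 + 1030*1300 = -8 + 1339000 = 1338992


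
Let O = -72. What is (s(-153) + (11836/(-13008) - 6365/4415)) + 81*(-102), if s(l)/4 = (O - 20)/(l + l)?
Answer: -1210115987387/146447316 ≈ -8263.2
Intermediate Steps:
s(l) = -184/l (s(l) = 4*((-72 - 20)/(l + l)) = 4*(-92*1/(2*l)) = 4*(-46/l) = -184/l)
(s(-153) + (11836/(-13008) - 6365/4415)) + 81*(-102) = (-184/(-153) + (11836/(-13008) - 6365/4415)) + 81*(-102) = (-184*(-1/153) + (11836*(-1/13008) - 6365*1/4415)) - 8262 = (184/153 + (-2959/3252 - 1273/883)) - 8262 = (184/153 - 6752593/2871516) - 8262 = -168262595/146447316 - 8262 = -1210115987387/146447316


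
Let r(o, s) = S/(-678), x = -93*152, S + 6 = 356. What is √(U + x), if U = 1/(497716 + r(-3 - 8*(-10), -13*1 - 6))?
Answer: 5*I*√16097121704725177737/168725549 ≈ 118.89*I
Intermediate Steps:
S = 350 (S = -6 + 356 = 350)
x = -14136
r(o, s) = -175/339 (r(o, s) = 350/(-678) = 350*(-1/678) = -175/339)
U = 339/168725549 (U = 1/(497716 - 175/339) = 1/(168725549/339) = 339/168725549 ≈ 2.0092e-6)
√(U + x) = √(339/168725549 - 14136) = √(-2385104360325/168725549) = 5*I*√16097121704725177737/168725549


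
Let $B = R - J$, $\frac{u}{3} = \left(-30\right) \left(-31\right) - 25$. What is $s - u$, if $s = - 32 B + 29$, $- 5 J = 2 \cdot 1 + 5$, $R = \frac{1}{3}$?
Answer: $- \frac{41122}{15} \approx -2741.5$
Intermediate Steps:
$R = \frac{1}{3} \approx 0.33333$
$J = - \frac{7}{5}$ ($J = - \frac{2 \cdot 1 + 5}{5} = - \frac{2 + 5}{5} = \left(- \frac{1}{5}\right) 7 = - \frac{7}{5} \approx -1.4$)
$u = 2715$ ($u = 3 \left(\left(-30\right) \left(-31\right) - 25\right) = 3 \left(930 - 25\right) = 3 \cdot 905 = 2715$)
$B = \frac{26}{15}$ ($B = \frac{1}{3} - - \frac{7}{5} = \frac{1}{3} + \frac{7}{5} = \frac{26}{15} \approx 1.7333$)
$s = - \frac{397}{15}$ ($s = \left(-32\right) \frac{26}{15} + 29 = - \frac{832}{15} + 29 = - \frac{397}{15} \approx -26.467$)
$s - u = - \frac{397}{15} - 2715 = - \frac{41122}{15}$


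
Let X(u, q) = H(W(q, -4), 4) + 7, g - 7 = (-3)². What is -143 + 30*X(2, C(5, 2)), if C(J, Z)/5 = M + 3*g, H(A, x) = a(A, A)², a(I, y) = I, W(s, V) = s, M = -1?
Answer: 1656817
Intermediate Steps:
g = 16 (g = 7 + (-3)² = 7 + 9 = 16)
H(A, x) = A²
C(J, Z) = 235 (C(J, Z) = 5*(-1 + 3*16) = 5*(-1 + 48) = 5*47 = 235)
X(u, q) = 7 + q² (X(u, q) = q² + 7 = 7 + q²)
-143 + 30*X(2, C(5, 2)) = -143 + 30*(7 + 235²) = -143 + 30*(7 + 55225) = -143 + 30*55232 = -143 + 1656960 = 1656817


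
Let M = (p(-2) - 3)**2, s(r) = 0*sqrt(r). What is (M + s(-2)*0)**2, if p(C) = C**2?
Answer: 1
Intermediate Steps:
s(r) = 0
M = 1 (M = ((-2)**2 - 3)**2 = (4 - 3)**2 = 1**2 = 1)
(M + s(-2)*0)**2 = (1 + 0*0)**2 = (1 + 0)**2 = 1**2 = 1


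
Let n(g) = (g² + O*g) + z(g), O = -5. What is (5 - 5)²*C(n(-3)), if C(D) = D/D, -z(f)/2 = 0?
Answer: 0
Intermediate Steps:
z(f) = 0 (z(f) = -2*0 = 0)
n(g) = g² - 5*g (n(g) = (g² - 5*g) + 0 = g² - 5*g)
C(D) = 1
(5 - 5)²*C(n(-3)) = (5 - 5)²*1 = 0²*1 = 0*1 = 0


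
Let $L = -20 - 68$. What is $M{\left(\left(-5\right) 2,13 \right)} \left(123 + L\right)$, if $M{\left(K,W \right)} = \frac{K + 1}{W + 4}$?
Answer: $- \frac{315}{17} \approx -18.529$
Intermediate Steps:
$M{\left(K,W \right)} = \frac{1 + K}{4 + W}$
$L = -88$
$M{\left(\left(-5\right) 2,13 \right)} \left(123 + L\right) = \frac{1 - 10}{4 + 13} \left(123 - 88\right) = \frac{1 - 10}{17} \cdot 35 = \frac{1}{17} \left(-9\right) 35 = \left(- \frac{9}{17}\right) 35 = - \frac{315}{17}$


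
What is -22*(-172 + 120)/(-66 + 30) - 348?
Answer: -3418/9 ≈ -379.78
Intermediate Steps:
-22*(-172 + 120)/(-66 + 30) - 348 = -(-1144)/(-36) - 348 = -(-1144)*(-1)/36 - 348 = -22*13/9 - 348 = -286/9 - 348 = -3418/9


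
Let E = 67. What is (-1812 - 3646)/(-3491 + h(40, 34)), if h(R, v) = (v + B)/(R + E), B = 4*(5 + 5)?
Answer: 584006/373463 ≈ 1.5638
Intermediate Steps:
B = 40 (B = 4*10 = 40)
h(R, v) = (40 + v)/(67 + R) (h(R, v) = (v + 40)/(R + 67) = (40 + v)/(67 + R))
(-1812 - 3646)/(-3491 + h(40, 34)) = (-1812 - 3646)/(-3491 + (40 + 34)/(67 + 40)) = -5458/(-3491 + 74/107) = -5458/(-373463/107) = -5458*(-107/373463) = 584006/373463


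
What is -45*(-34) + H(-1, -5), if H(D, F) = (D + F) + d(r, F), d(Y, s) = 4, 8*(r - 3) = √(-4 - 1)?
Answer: 1528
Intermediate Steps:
r = 3 + I*√5/8 (r = 3 + √(-4 - 1)/8 = 3 + √(-5)/8 = 3 + (I*√5)/8 = 3 + I*√5/8 ≈ 3.0 + 0.27951*I)
H(D, F) = 4 + D + F (H(D, F) = (D + F) + 4 = 4 + D + F)
-45*(-34) + H(-1, -5) = -45*(-34) + (4 - 1 - 5) = 1530 - 2 = 1528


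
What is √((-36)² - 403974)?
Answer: 3*I*√44742 ≈ 634.57*I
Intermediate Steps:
√((-36)² - 403974) = √(1296 - 403974) = √(-402678) = 3*I*√44742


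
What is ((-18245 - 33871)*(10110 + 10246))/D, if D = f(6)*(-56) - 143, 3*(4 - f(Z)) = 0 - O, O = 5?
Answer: 3182619888/1381 ≈ 2.3046e+6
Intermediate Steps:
f(Z) = 17/3 (f(Z) = 4 - (0 - 1*5)/3 = 4 - (0 - 5)/3 = 4 - ⅓*(-5) = 4 + 5/3 = 17/3)
D = -1381/3 (D = (17/3)*(-56) - 143 = -952/3 - 143 = -1381/3 ≈ -460.33)
((-18245 - 33871)*(10110 + 10246))/D = ((-18245 - 33871)*(10110 + 10246))/(-1381/3) = -52116*20356*(-3/1381) = -1060873296*(-3/1381) = 3182619888/1381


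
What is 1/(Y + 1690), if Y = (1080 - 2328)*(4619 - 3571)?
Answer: -1/1306214 ≈ -7.6557e-7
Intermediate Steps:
Y = -1307904 (Y = -1248*1048 = -1307904)
1/(Y + 1690) = 1/(-1307904 + 1690) = 1/(-1306214) = -1/1306214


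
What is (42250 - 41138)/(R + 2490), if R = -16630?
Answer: -278/3535 ≈ -0.078642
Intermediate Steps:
(42250 - 41138)/(R + 2490) = (42250 - 41138)/(-16630 + 2490) = 1112/(-14140) = 1112*(-1/14140) = -278/3535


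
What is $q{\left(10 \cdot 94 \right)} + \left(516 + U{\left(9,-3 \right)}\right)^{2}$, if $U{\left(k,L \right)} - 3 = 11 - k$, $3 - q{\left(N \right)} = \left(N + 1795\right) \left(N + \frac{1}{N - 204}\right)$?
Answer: $- \frac{1692402351}{736} \approx -2.2995 \cdot 10^{6}$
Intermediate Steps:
$q{\left(N \right)} = 3 - \left(1795 + N\right) \left(N + \frac{1}{-204 + N}\right)$ ($q{\left(N \right)} = 3 - \left(N + 1795\right) \left(N + \frac{1}{N - 204}\right) = 3 - \left(1795 + N\right) \left(N + \frac{1}{-204 + N}\right)$)
$U{\left(k,L \right)} = 14 - k$ ($U{\left(k,L \right)} = 3 - \left(-11 + k\right) = 14 - k$)
$q{\left(10 \cdot 94 \right)} + \left(516 + U{\left(9,-3 \right)}\right)^{2} = \frac{-2407 - \left(10 \cdot 94\right)^{3} - 1591 \left(10 \cdot 94\right)^{2} + 366182 \cdot 10 \cdot 94}{-204 + 10 \cdot 94} + \left(516 + \left(14 - 9\right)\right)^{2} = \frac{-2407 - 940^{3} - 1591 \cdot 940^{2} + 366182 \cdot 940}{-204 + 940} + \left(516 + \left(14 - 9\right)\right)^{2} = \frac{-2407 - 830584000 - 1405807600 + 344211080}{736} + \left(516 + 5\right)^{2} = \frac{-2407 - 830584000 - 1405807600 + 344211080}{736} + 521^{2} = \frac{1}{736} \left(-1892182927\right) + 271441 = - \frac{1892182927}{736} + 271441 = - \frac{1692402351}{736}$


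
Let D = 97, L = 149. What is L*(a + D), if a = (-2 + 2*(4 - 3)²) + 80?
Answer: 26373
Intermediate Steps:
a = 80 (a = (-2 + 2*1²) + 80 = (-2 + 2*1) + 80 = (-2 + 2) + 80 = 0 + 80 = 80)
L*(a + D) = 149*(80 + 97) = 149*177 = 26373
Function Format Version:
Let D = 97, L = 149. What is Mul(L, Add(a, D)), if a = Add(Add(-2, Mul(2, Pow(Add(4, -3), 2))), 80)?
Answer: 26373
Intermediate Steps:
a = 80 (a = Add(Add(-2, Mul(2, Pow(1, 2))), 80) = Add(Add(-2, Mul(2, 1)), 80) = Add(Add(-2, 2), 80) = Add(0, 80) = 80)
Mul(L, Add(a, D)) = Mul(149, Add(80, 97)) = Mul(149, 177) = 26373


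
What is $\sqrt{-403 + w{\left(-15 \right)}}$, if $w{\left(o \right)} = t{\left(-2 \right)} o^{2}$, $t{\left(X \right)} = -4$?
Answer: $i \sqrt{1303} \approx 36.097 i$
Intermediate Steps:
$w{\left(o \right)} = - 4 o^{2}$
$\sqrt{-403 + w{\left(-15 \right)}} = \sqrt{-403 - 4 \left(-15\right)^{2}} = \sqrt{-403 - 900} = \sqrt{-1303} = i \sqrt{1303}$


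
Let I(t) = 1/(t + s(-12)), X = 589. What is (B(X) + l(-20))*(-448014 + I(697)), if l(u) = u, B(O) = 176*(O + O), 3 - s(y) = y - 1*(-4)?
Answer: -16439208825397/177 ≈ -9.2877e+10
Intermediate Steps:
s(y) = -1 - y (s(y) = 3 - (y - 1*(-4)) = 3 - (y + 4) = 3 - (4 + y) = 3 + (-4 - y) = -1 - y)
I(t) = 1/(11 + t) (I(t) = 1/(t + (-1 - 1*(-12))) = 1/(t + (-1 + 12)) = 1/(t + 11) = 1/(11 + t))
B(O) = 352*O (B(O) = 176*(2*O) = 352*O)
(B(X) + l(-20))*(-448014 + I(697)) = (352*589 - 20)*(-448014 + 1/(11 + 697)) = (207328 - 20)*(-448014 + 1/708) = 207308*(-448014 + 1/708) = 207308*(-317193911/708) = -16439208825397/177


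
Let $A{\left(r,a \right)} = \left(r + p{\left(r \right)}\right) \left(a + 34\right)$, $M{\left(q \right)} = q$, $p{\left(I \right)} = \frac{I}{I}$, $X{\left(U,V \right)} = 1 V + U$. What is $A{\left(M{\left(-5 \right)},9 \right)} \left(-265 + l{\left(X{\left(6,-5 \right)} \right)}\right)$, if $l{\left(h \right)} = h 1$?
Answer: $45408$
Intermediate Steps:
$X{\left(U,V \right)} = U + V$ ($X{\left(U,V \right)} = V + U = U + V$)
$p{\left(I \right)} = 1$
$l{\left(h \right)} = h$
$A{\left(r,a \right)} = \left(1 + r\right) \left(34 + a\right)$ ($A{\left(r,a \right)} = \left(r + 1\right) \left(a + 34\right) = \left(1 + r\right) \left(34 + a\right)$)
$A{\left(M{\left(-5 \right)},9 \right)} \left(-265 + l{\left(X{\left(6,-5 \right)} \right)}\right) = \left(34 + 9 + 34 \left(-5\right) + 9 \left(-5\right)\right) \left(-265 + \left(6 - 5\right)\right) = \left(34 + 9 - 170 - 45\right) \left(-265 + 1\right) = \left(-172\right) \left(-264\right) = 45408$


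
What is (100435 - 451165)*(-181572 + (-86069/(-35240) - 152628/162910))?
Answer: 3655963363913516529/57409484 ≈ 6.3682e+10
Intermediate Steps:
(100435 - 451165)*(-181572 + (-86069/(-35240) - 152628/162910)) = -350730*(-181572 + (-86069*(-1/35240) - 152628*1/162910)) = -350730*(-181572 + (86069/35240 - 76314/81455)) = -350730*(-181572 + 864289007/574094840) = -350730*(-104238683999473/574094840) = 3655963363913516529/57409484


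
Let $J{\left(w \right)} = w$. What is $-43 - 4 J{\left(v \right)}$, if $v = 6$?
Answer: $-67$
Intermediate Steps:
$-43 - 4 J{\left(v \right)} = -43 - 24 = -67$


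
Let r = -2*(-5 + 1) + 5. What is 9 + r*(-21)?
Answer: -264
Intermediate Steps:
r = 13 (r = -2*(-4) + 5 = 8 + 5 = 13)
9 + r*(-21) = 9 + 13*(-21) = 9 - 273 = -264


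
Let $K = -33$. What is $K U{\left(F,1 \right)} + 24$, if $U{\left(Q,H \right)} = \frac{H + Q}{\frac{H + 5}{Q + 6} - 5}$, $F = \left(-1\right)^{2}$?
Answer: $\frac{1158}{29} \approx 39.931$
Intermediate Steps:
$F = 1$
$U{\left(Q,H \right)} = \frac{H + Q}{-5 + \frac{5 + H}{6 + Q}}$ ($U{\left(Q,H \right)} = \frac{H + Q}{\frac{5 + H}{6 + Q} - 5} = \frac{H + Q}{-5 + \frac{5 + H}{6 + Q}}$)
$K U{\left(F,1 \right)} + 24 = - 33 \frac{1^{2} + 6 \cdot 1 + 6 \cdot 1 + 1 \cdot 1}{-25 + 1 - 5} + 24 = - 33 \frac{1 + 6 + 6 + 1}{-25 + 1 - 5} + 24 = - 33 \frac{1}{-29} \cdot 14 + 24 = - 33 \left(\left(- \frac{1}{29}\right) 14\right) + 24 = \left(-33\right) \left(- \frac{14}{29}\right) + 24 = \frac{462}{29} + 24 = \frac{1158}{29}$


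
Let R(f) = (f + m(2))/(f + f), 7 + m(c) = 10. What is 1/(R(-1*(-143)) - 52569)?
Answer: -143/7517294 ≈ -1.9023e-5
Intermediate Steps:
m(c) = 3 (m(c) = -7 + 10 = 3)
R(f) = (3 + f)/(2*f) (R(f) = (f + 3)/(f + f) = (3 + f)/((2*f)) = (3 + f)*(1/(2*f)) = (3 + f)/(2*f))
1/(R(-1*(-143)) - 52569) = 1/((3 - 1*(-143))/(2*((-1*(-143)))) - 52569) = 1/((1/2)*(3 + 143)/143 - 52569) = 1/((1/2)*(1/143)*146 - 52569) = 1/(73/143 - 52569) = 1/(-7517294/143) = -143/7517294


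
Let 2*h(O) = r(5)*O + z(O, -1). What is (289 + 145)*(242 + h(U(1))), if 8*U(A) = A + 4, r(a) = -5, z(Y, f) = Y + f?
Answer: 208537/2 ≈ 1.0427e+5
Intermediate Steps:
U(A) = ½ + A/8 (U(A) = (A + 4)/8 = (4 + A)/8 = ½ + A/8)
h(O) = -½ - 2*O (h(O) = (-5*O + (O - 1))/2 = (-5*O + (-1 + O))/2 = (-1 - 4*O)/2 = -½ - 2*O)
(289 + 145)*(242 + h(U(1))) = (289 + 145)*(242 + (-½ - 2*(½ + (⅛)*1))) = 434*(242 + (-½ - 2*(½ + ⅛))) = 434*(242 + (-½ - 2*5/8)) = 434*(242 + (-½ - 5/4)) = 434*(242 - 7/4) = 434*(961/4) = 208537/2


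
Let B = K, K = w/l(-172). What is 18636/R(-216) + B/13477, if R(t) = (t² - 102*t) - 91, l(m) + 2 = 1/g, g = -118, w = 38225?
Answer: -249885901186/219102179253 ≈ -1.1405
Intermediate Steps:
l(m) = -237/118 (l(m) = -2 + 1/(-118) = -2 - 1/118 = -237/118)
R(t) = -91 + t² - 102*t
K = -4510550/237 (K = 38225/(-237/118) = 38225*(-118/237) = -4510550/237 ≈ -19032.)
B = -4510550/237 ≈ -19032.
18636/R(-216) + B/13477 = 18636/(-91 + (-216)² - 102*(-216)) - 4510550/237/13477 = 18636/(-91 + 46656 + 22032) - 4510550/237*1/13477 = 18636/68597 - 4510550/3194049 = -249885901186/219102179253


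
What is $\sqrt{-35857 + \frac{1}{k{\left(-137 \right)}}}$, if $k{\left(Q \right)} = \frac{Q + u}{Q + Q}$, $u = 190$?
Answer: $\frac{i \sqrt{100736835}}{53} \approx 189.37 i$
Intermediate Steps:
$k{\left(Q \right)} = \frac{190 + Q}{2 Q}$ ($k{\left(Q \right)} = \frac{Q + 190}{Q + Q} = \frac{190 + Q}{2 Q}$)
$\sqrt{-35857 + \frac{1}{k{\left(-137 \right)}}} = \sqrt{-35857 + \frac{1}{\frac{1}{2} \frac{1}{-137} \left(190 - 137\right)}} = \sqrt{-35857 + \frac{1}{\frac{1}{2} \left(- \frac{1}{137}\right) 53}} = \sqrt{-35857 + \frac{1}{- \frac{53}{274}}} = \sqrt{-35857 - \frac{274}{53}} = \sqrt{- \frac{1900695}{53}} = \frac{i \sqrt{100736835}}{53}$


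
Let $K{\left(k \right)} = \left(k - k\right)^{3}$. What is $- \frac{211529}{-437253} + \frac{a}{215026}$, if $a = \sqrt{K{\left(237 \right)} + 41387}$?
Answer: $\frac{211529}{437253} + \frac{\sqrt{41387}}{215026} \approx 0.48471$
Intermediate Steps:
$K{\left(k \right)} = 0$ ($K{\left(k \right)} = 0^{3} = 0$)
$a = \sqrt{41387}$ ($a = \sqrt{0 + 41387} = \sqrt{41387} \approx 203.44$)
$- \frac{211529}{-437253} + \frac{a}{215026} = - \frac{211529}{-437253} + \frac{\sqrt{41387}}{215026} = \left(-211529\right) \left(- \frac{1}{437253}\right) + \sqrt{41387} \cdot \frac{1}{215026} = \frac{211529}{437253} + \frac{\sqrt{41387}}{215026}$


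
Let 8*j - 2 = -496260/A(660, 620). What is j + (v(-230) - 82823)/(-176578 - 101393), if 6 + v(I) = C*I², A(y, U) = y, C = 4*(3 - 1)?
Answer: -774311809/8153816 ≈ -94.963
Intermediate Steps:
C = 8 (C = 4*2 = 8)
v(I) = -6 + 8*I²
j = -8249/88 (j = ¼ + (-496260/660)/8 = ¼ + (-496260*1/660)/8 = ¼ + (⅛)*(-8271/11) = ¼ - 8271/88 = -8249/88 ≈ -93.739)
j + (v(-230) - 82823)/(-176578 - 101393) = -8249/88 + ((-6 + 8*(-230)²) - 82823)/(-176578 - 101393) = -8249/88 + ((-6 + 8*52900) - 82823)/(-277971) = -8249/88 + ((-6 + 423200) - 82823)*(-1/277971) = -8249/88 + (423194 - 82823)*(-1/277971) = -8249/88 + 340371*(-1/277971) = -8249/88 - 113457/92657 = -774311809/8153816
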